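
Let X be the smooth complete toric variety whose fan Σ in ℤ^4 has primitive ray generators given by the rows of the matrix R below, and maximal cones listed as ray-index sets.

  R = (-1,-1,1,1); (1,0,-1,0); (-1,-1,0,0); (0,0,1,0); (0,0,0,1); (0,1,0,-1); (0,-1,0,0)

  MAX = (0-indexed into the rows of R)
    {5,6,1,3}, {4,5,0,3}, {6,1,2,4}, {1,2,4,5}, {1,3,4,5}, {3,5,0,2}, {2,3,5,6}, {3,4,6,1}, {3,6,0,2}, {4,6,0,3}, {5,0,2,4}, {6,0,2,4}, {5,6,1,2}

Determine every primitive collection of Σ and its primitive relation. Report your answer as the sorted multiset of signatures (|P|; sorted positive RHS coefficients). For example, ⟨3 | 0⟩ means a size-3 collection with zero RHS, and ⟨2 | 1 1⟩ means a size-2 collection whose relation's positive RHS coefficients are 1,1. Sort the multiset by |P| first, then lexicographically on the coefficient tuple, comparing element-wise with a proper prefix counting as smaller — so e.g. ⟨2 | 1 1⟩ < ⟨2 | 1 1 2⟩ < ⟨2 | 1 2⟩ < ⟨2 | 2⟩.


Minimal non-faces — 5 found among 7 rays, 13 max cones:

  {0,1}:  v_{0} + v_{1} = v_{4} + v_{6} — sig = ⟨2 | 1 1⟩
  {4,5,6}:  v_{4} + v_{5} + v_{6} = 0 — sig = ⟨3 | 0⟩
  {1,2,3}:  v_{1} + v_{2} + v_{3} = v_{6} — sig = ⟨3 | 1⟩
  {2,3,4}:  v_{2} + v_{3} + v_{4} = v_{0} — sig = ⟨3 | 1⟩
  {0,5,6}:  v_{0} + v_{5} + v_{6} = v_{2} + v_{3} — sig = ⟨3 | 1 1⟩

Sorted signature multiset PRS(X):
    ⟨2 | 1 1⟩
    ⟨3 | 0⟩
    ⟨3 | 1⟩
    ⟨3 | 1⟩
    ⟨3 | 1 1⟩


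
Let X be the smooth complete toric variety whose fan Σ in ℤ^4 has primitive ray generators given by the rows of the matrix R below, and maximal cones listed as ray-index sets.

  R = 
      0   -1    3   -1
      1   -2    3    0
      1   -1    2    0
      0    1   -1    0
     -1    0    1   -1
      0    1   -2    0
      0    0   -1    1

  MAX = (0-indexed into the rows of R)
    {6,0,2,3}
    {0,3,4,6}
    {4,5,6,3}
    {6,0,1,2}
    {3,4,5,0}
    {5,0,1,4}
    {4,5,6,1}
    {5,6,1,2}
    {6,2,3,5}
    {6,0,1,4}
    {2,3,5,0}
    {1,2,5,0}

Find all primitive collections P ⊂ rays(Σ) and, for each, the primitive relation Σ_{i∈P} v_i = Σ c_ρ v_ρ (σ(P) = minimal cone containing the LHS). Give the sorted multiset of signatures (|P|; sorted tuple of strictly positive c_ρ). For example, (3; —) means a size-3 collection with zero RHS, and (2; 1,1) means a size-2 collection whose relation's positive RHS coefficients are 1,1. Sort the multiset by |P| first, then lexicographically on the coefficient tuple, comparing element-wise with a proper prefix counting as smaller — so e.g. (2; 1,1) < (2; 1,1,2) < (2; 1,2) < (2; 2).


Primitive collections (3):

  • {1,3}:  v_{1} + v_{3} = v_{2} ; sig = (2; 1)
  • {2,4}:  v_{2} + v_{4} = v_{0} ; sig = (2; 1)
  • {0,5,6}:  v_{0} + v_{5} + v_{6} = 0 ; sig = (3; —)

Hence PRS(X_Σ) =
[(2; 1), (2; 1), (3; —)]


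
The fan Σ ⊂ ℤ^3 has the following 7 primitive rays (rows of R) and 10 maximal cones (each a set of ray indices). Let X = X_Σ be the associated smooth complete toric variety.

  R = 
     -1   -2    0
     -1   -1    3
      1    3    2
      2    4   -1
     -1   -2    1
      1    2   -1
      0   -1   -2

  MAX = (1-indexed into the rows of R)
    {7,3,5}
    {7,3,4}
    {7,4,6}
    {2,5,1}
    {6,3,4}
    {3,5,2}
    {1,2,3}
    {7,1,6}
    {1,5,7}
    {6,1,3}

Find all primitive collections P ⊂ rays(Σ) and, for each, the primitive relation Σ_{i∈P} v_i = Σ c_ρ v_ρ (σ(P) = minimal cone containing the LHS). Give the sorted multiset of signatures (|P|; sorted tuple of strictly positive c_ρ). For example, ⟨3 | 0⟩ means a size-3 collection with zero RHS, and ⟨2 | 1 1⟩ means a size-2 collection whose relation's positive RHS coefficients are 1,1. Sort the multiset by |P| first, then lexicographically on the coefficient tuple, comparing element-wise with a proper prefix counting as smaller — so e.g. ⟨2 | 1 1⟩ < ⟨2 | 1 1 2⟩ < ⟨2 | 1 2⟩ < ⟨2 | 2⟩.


The 9 primitive collections of Σ (r=7, n=3):

  {5,6}:  v_{5} + v_{6} = 0 — sig = ⟨2 | 0⟩
  {1,4}:  v_{1} + v_{4} = v_{6} — sig = ⟨2 | 1⟩
  {2,4}:  v_{2} + v_{4} = v_{3} — sig = ⟨2 | 1⟩
  {2,7}:  v_{2} + v_{7} = v_{5} — sig = ⟨2 | 1⟩
  {2,6}:  v_{2} + v_{6} = v_{1} + v_{3} — sig = ⟨2 | 1 1⟩
  {4,5}:  v_{4} + v_{5} = v_{3} + v_{7} — sig = ⟨2 | 1 1⟩
  {1,3,7}:  v_{1} + v_{3} + v_{7} = 0 — sig = ⟨3 | 0⟩
  {1,3,5}:  v_{1} + v_{3} + v_{5} = v_{2} — sig = ⟨3 | 1⟩
  {3,6,7}:  v_{3} + v_{6} + v_{7} = v_{4} — sig = ⟨3 | 1⟩

Sorted signature multiset PRS(X):
    |P|=2: 6 collections, coeffs (), (1), (1), (1), (1,1), (1,1)
    |P|=3: 3 collections, coeffs (), (1), (1)


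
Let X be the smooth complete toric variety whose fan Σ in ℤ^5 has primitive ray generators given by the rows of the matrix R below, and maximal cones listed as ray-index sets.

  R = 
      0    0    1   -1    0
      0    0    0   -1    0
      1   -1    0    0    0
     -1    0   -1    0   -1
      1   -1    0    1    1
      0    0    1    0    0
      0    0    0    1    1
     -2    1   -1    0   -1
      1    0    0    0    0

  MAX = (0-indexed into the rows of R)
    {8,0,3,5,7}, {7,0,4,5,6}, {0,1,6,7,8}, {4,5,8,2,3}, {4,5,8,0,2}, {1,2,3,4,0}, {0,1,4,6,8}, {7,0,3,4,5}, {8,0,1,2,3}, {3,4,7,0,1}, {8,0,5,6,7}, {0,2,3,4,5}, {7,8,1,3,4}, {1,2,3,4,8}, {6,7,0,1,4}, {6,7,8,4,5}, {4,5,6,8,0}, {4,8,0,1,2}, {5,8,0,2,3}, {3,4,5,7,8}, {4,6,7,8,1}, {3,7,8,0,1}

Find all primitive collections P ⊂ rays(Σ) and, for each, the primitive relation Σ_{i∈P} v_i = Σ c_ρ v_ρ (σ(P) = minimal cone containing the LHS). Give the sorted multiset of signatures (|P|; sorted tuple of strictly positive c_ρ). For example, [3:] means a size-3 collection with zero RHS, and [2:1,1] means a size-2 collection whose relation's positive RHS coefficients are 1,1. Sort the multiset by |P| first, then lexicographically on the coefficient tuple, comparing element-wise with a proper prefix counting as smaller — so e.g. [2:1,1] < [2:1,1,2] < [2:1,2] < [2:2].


Σ has 6 primitive collections:

  P={1,5}:  v_{1} + v_{5} = v_{0} ; sig = [2:1]
  P={2,6}:  v_{2} + v_{6} = v_{4} ; sig = [2:1]
  P={2,7}:  v_{2} + v_{7} = v_{3} ; sig = [2:1]
  P={3,6}:  v_{3} + v_{6} = v_{4} + v_{7} ; sig = [2:1,1]
  P={0,4,7,8}:  v_{0} + v_{4} + v_{7} + v_{8} = 0 ; sig = [4:]
  P={0,3,4,8}:  v_{0} + v_{3} + v_{4} + v_{8} = v_{2} ; sig = [4:1]

Signatures (|P|; sorted positive RHS coefficients), sorted:
{ [2:1] ×3,  [2:1,1],  [4:],  [4:1] }


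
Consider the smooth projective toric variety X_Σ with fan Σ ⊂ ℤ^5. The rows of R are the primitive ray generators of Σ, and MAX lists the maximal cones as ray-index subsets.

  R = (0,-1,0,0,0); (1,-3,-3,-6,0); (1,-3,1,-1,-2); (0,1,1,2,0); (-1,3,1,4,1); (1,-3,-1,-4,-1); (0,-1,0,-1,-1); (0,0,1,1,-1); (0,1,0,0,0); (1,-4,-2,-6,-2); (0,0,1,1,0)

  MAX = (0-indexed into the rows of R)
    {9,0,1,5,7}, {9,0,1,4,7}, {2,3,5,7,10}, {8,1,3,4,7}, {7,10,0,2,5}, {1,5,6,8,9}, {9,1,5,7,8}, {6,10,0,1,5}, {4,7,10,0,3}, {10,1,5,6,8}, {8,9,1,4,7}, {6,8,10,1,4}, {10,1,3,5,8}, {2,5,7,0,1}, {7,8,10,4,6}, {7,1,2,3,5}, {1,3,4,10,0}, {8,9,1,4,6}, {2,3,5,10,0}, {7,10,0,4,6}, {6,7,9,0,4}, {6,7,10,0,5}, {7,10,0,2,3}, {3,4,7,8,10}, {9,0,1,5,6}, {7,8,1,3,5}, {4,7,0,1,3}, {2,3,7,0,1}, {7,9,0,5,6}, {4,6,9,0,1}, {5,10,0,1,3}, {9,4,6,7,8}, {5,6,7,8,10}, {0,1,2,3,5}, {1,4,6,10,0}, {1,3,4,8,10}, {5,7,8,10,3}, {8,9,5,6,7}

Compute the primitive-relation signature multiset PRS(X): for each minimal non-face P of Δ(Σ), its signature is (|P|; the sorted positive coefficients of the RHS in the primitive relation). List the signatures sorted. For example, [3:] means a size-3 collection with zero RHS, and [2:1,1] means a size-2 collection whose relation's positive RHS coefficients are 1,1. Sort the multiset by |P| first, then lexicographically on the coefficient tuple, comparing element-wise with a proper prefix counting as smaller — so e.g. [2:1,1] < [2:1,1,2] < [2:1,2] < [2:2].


Primitive collections (13):

  • {0,8}:  v_{0} + v_{8} = 0  ⇒ sig = [2:]
  • {4,5}:  v_{4} + v_{5} = 0  ⇒ sig = [2:]
  • {3,6}:  v_{3} + v_{6} = v_{7}  ⇒ sig = [2:1]
  • {9,10}:  v_{9} + v_{10} = v_{5} + v_{6}  ⇒ sig = [2:1,1]
  • {2,4}:  v_{2} + v_{4} = v_{0} + v_{3} + v_{7}  ⇒ sig = [2:1,1,1]
  • {2,8}:  v_{2} + v_{8} = v_{3} + v_{5} + v_{7}  ⇒ sig = [2:1,1,1]
  • {2,9}:  v_{2} + v_{9} = v_{0} + v_{1} + v_{5} + 3·v_{7}  ⇒ sig = [2:1,1,1,3]
  • {2,6}:  v_{2} + v_{6} = v_{0} + v_{5} + 2·v_{7}  ⇒ sig = [2:1,1,2]
  • {3,9}:  v_{3} + v_{9} = v_{1} + 2·v_{7}  ⇒ sig = [2:1,2]
  • {1,6,7}:  v_{1} + v_{6} + v_{7} = v_{9}  ⇒ sig = [3:1]
  • {1,7,10}:  v_{1} + v_{7} + v_{10} = v_{5}  ⇒ sig = [3:1]
  • {1,2,10}:  v_{1} + v_{2} + v_{10} = v_{0} + v_{3} + 2·v_{5}  ⇒ sig = [3:1,1,2]
  • {0,3,5,7}:  v_{0} + v_{3} + v_{5} + v_{7} = v_{2}  ⇒ sig = [4:1]

so the primitive-relation signature multiset is
{ [2:] ×2,  [2:1],  [2:1,1],  [2:1,1,1] ×2,  [2:1,1,1,3],  [2:1,1,2],  [2:1,2],  [3:1] ×2,  [3:1,1,2],  [4:1] }


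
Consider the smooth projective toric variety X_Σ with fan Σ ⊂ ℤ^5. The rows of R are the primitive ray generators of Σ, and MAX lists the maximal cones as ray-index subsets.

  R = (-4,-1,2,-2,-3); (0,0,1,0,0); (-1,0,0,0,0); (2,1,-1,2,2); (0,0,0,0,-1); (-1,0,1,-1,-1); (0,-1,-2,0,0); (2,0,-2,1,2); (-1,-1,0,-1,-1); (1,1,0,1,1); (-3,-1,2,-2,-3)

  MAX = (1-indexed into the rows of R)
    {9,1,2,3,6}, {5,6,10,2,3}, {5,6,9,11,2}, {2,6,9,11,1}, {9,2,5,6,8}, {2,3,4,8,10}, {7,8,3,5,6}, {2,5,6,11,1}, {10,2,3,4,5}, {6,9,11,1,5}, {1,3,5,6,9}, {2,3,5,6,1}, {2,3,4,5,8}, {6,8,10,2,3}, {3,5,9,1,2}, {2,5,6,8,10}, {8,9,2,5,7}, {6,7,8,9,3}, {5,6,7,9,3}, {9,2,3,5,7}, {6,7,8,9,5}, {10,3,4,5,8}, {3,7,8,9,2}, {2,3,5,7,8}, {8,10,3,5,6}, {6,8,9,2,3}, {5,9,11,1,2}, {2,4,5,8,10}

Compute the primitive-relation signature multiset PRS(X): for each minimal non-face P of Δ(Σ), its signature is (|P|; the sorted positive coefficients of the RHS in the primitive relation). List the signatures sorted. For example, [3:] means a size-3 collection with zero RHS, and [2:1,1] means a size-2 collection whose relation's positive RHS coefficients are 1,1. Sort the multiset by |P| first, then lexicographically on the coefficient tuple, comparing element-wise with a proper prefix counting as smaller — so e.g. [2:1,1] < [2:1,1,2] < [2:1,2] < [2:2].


Minimal non-faces — 20 found among 11 rays, 28 max cones:

  • {9,10}:  v_{9} + v_{10} = 0 ; sig = [2:]
  • {3,11}:  v_{3} + v_{11} = v_{1} ; sig = [2:1]
  • {4,6}:  v_{4} + v_{6} = v_{10} ; sig = [2:1]
  • {8,11}:  v_{8} + v_{11} = v_{9} ; sig = [2:1]
  • {1,8}:  v_{1} + v_{8} = v_{3} + v_{9} ; sig = [2:1,1]
  • {4,11}:  v_{4} + v_{11} = v_{2} + v_{3} + v_{5} ; sig = [2:1,1,1]
  • {7,10}:  v_{7} + v_{10} = v_{3} + v_{5} + v_{8} ; sig = [2:1,1,1]
  • {4,9}:  v_{4} + v_{9} = v_{2} + v_{3} + v_{5} + v_{8} ; sig = [2:1,1,1,1]
  • {10,11}:  v_{10} + v_{11} = v_{2} + v_{3} + v_{5} + v_{6} ; sig = [2:1,1,1,1]
  • {1,10}:  v_{1} + v_{10} = v_{2} + 2·v_{3} + v_{5} + v_{6} ; sig = [2:1,1,1,2]
  • {1,4}:  v_{1} + v_{4} = v_{2} + 2·v_{3} + v_{5} ; sig = [2:1,1,2]
  • {7,11}:  v_{7} + v_{11} = v_{3} + v_{5} + 2·v_{9} ; sig = [2:1,1,2]
  • {1,7}:  v_{1} + v_{7} = 2·v_{3} + v_{5} + 2·v_{9} ; sig = [2:1,2,2]
  • {4,7}:  v_{4} + v_{7} = v_{2} + 2·v_{3} + 2·v_{5} + 2·v_{8} ; sig = [2:1,2,2,2]
  • {2,6,7}:  v_{2} + v_{6} + v_{7} = v_{9} ; sig = [3:1]
  • {3,5,8,9}:  v_{3} + v_{5} + v_{8} + v_{9} = v_{7} ; sig = [4:1]
  • {2,3,5,6,8}:  v_{2} + v_{3} + v_{5} + v_{6} + v_{8} = 0 ; sig = [5:]
  • {2,3,5,6,9}:  v_{2} + v_{3} + v_{5} + v_{6} + v_{9} = v_{11} ; sig = [5:1]
  • {2,3,5,8,10}:  v_{2} + v_{3} + v_{5} + v_{8} + v_{10} = v_{4} ; sig = [5:1]
  • {1,2,5,6,9}:  v_{1} + v_{2} + v_{5} + v_{6} + v_{9} = 2·v_{11} ; sig = [5:2]

Sorted signature multiset PRS(X):
[[2:], [2:1], [2:1], [2:1], [2:1,1], [2:1,1,1], [2:1,1,1], [2:1,1,1,1], [2:1,1,1,1], [2:1,1,1,2], [2:1,1,2], [2:1,1,2], [2:1,2,2], [2:1,2,2,2], [3:1], [4:1], [5:], [5:1], [5:1], [5:2]]


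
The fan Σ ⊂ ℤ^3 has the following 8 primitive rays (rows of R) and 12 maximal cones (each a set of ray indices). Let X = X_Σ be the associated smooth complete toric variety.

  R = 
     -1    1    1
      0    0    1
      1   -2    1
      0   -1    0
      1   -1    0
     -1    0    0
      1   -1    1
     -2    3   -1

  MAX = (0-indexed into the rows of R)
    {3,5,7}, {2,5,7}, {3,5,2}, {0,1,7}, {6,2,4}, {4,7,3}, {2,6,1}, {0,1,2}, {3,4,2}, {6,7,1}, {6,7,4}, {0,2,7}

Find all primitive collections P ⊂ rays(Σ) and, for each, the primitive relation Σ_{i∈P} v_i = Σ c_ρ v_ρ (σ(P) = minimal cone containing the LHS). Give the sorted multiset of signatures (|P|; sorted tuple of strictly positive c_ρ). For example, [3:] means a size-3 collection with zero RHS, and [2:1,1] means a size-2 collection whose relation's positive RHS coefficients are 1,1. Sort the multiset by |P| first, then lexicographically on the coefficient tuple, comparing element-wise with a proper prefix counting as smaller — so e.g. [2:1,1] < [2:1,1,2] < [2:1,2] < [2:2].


Primitive collections (14):

  P={0,4}:  v_{0} + v_{4} = v_{1}  →  sig = [2:1]
  P={1,4}:  v_{1} + v_{4} = v_{6}  →  sig = [2:1]
  P={3,6}:  v_{3} + v_{6} = v_{2}  →  sig = [2:1]
  P={4,5}:  v_{4} + v_{5} = v_{3}  →  sig = [2:1]
  P={1,3}:  v_{1} + v_{3} = 2·v_{2} + v_{7}  →  sig = [2:1,2]
  P={5,6}:  v_{5} + v_{6} = 2·v_{2} + v_{7}  →  sig = [2:1,2]
  P={0,6}:  v_{0} + v_{6} = 2·v_{1}  →  sig = [2:2]
  P={0,3}:  v_{0} + v_{3} = 3·v_{2} + 2·v_{7}  →  sig = [2:2,3]
  P={1,5}:  v_{1} + v_{5} = 3·v_{2} + 2·v_{7}  →  sig = [2:2,3]
  P={0,5}:  v_{0} + v_{5} = 4·v_{2} + 3·v_{7}  →  sig = [2:3,4]
  P={2,4,7}:  v_{2} + v_{4} + v_{7} = 0  →  sig = [3:]
  P={1,2,7}:  v_{1} + v_{2} + v_{7} = v_{0}  →  sig = [3:1]
  P={2,3,7}:  v_{2} + v_{3} + v_{7} = v_{5}  →  sig = [3:1]
  P={2,6,7}:  v_{2} + v_{6} + v_{7} = v_{1}  →  sig = [3:1]

Hence PRS(X_Σ) =
    |P|=2: 10 collections, coeffs (1), (1), (1), (1), (1,2), (1,2), (2), (2,3), (2,3), (3,4)
    |P|=3: 4 collections, coeffs (), (1), (1), (1)


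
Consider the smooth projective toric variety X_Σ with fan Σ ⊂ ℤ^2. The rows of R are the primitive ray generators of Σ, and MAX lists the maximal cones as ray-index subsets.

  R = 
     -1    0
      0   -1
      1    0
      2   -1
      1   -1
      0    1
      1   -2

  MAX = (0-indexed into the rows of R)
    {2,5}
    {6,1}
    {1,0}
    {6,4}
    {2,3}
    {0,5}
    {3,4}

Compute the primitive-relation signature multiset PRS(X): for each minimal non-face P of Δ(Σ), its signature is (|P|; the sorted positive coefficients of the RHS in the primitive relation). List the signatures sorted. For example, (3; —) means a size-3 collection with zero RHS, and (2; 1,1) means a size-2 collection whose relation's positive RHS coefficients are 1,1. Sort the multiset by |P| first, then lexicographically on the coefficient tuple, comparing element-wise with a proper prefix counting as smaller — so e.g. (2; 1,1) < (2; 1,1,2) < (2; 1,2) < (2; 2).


14 minimal non-faces of Δ(Σ) (on 7 rays):

  {0,2}:  v_{0} + v_{2} = 0 ; sig = (2; —)
  {1,5}:  v_{1} + v_{5} = 0 ; sig = (2; —)
  {0,3}:  v_{0} + v_{3} = v_{4} ; sig = (2; 1)
  {0,4}:  v_{0} + v_{4} = v_{1} ; sig = (2; 1)
  {1,2}:  v_{1} + v_{2} = v_{4} ; sig = (2; 1)
  {1,4}:  v_{1} + v_{4} = v_{6} ; sig = (2; 1)
  {2,4}:  v_{2} + v_{4} = v_{3} ; sig = (2; 1)
  {4,5}:  v_{4} + v_{5} = v_{2} ; sig = (2; 1)
  {5,6}:  v_{5} + v_{6} = v_{4} ; sig = (2; 1)
  {0,6}:  v_{0} + v_{6} = 2·v_{1} ; sig = (2; 2)
  {1,3}:  v_{1} + v_{3} = 2·v_{4} ; sig = (2; 2)
  {2,6}:  v_{2} + v_{6} = 2·v_{4} ; sig = (2; 2)
  {3,5}:  v_{3} + v_{5} = 2·v_{2} ; sig = (2; 2)
  {3,6}:  v_{3} + v_{6} = 3·v_{4} ; sig = (2; 3)

Sorted signature multiset PRS(X):
    (2; —)
    (2; —)
    (2; 1)
    (2; 1)
    (2; 1)
    (2; 1)
    (2; 1)
    (2; 1)
    (2; 1)
    (2; 2)
    (2; 2)
    (2; 2)
    (2; 2)
    (2; 3)


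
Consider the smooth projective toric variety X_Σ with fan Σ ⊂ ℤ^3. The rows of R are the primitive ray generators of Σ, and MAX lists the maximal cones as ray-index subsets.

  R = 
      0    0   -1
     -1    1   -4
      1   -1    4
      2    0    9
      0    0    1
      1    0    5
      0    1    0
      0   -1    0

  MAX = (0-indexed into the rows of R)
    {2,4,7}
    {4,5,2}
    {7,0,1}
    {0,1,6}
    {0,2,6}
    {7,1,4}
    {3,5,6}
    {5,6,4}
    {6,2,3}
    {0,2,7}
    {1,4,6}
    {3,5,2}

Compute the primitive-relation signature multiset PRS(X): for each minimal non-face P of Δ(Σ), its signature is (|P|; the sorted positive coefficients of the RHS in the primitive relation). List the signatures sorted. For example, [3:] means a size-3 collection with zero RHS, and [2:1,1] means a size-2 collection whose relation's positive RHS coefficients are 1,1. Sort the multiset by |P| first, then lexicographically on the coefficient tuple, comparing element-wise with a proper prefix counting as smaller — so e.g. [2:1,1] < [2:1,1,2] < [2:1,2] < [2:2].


Minimal non-faces — 12 found among 8 rays, 12 max cones:

  P = {0,4}:  v_{0} + v_{4} = 0  so sig = [2:]
  P = {1,2}:  v_{1} + v_{2} = 0  so sig = [2:]
  P = {6,7}:  v_{6} + v_{7} = 0  so sig = [2:]
  P = {0,5}:  v_{0} + v_{5} = v_{2} + v_{6}  so sig = [2:1,1]
  P = {1,3}:  v_{1} + v_{3} = v_{5} + v_{6}  so sig = [2:1,1]
  P = {1,5}:  v_{1} + v_{5} = v_{4} + v_{6}  so sig = [2:1,1]
  P = {3,7}:  v_{3} + v_{7} = v_{2} + v_{5}  so sig = [2:1,1]
  P = {5,7}:  v_{5} + v_{7} = v_{2} + v_{4}  so sig = [2:1,1]
  P = {3,4}:  v_{3} + v_{4} = 2·v_{5}  so sig = [2:2]
  P = {0,3}:  v_{0} + v_{3} = 2·v_{2} + 2·v_{6}  so sig = [2:2,2]
  P = {2,4,6}:  v_{2} + v_{4} + v_{6} = v_{5}  so sig = [3:1]
  P = {2,5,6}:  v_{2} + v_{5} + v_{6} = v_{3}  so sig = [3:1]

Sorted signature multiset PRS(X):
{ [2:] ×3,  [2:1,1] ×5,  [2:2],  [2:2,2],  [3:1] ×2 }


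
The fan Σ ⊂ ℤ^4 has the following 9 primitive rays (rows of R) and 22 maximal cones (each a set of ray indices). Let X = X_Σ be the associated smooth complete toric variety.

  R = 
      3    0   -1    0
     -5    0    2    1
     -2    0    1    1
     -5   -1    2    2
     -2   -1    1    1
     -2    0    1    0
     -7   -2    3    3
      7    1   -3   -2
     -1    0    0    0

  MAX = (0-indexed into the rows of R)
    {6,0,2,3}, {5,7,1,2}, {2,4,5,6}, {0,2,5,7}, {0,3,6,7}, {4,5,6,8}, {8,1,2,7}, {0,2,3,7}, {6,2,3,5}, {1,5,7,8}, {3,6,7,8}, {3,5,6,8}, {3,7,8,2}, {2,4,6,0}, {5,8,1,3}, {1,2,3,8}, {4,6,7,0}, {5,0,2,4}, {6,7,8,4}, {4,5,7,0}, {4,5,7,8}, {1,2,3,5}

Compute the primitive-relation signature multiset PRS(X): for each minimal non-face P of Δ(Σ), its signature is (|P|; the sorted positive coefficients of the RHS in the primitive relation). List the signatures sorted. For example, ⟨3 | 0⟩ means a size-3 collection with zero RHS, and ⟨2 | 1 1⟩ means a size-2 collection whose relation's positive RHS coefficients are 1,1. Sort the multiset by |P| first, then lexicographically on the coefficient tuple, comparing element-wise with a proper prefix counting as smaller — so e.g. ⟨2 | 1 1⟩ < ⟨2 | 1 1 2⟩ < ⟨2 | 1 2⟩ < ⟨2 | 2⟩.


Σ has 15 primitive collections:

  • {0,1}:  v_{0} + v_{1} = v_{2}  ⇒ sig = ⟨2 | 1⟩
  • {3,4}:  v_{3} + v_{4} = v_{6}  ⇒ sig = ⟨2 | 1⟩
  • {0,8}:  v_{0} + v_{8} = v_{3} + v_{7}  ⇒ sig = ⟨2 | 1 1⟩
  • {1,4}:  v_{1} + v_{4} = v_{3} + v_{5}  ⇒ sig = ⟨2 | 1 1⟩
  • {1,6}:  v_{1} + v_{6} = 2·v_{3} + v_{5}  ⇒ sig = ⟨2 | 1 2⟩
  • {3,5,7}:  v_{3} + v_{5} + v_{7} = 0  ⇒ sig = ⟨3 | 0⟩
  • {2,4,7}:  v_{2} + v_{4} + v_{7} = v_{0}  ⇒ sig = ⟨3 | 1⟩
  • {2,4,8}:  v_{2} + v_{4} + v_{8} = v_{3}  ⇒ sig = ⟨3 | 1⟩
  • {2,5,8}:  v_{2} + v_{5} + v_{8} = v_{1}  ⇒ sig = ⟨3 | 1⟩
  • {5,6,7}:  v_{5} + v_{6} + v_{7} = v_{4}  ⇒ sig = ⟨3 | 1⟩
  • {0,3,5}:  v_{0} + v_{3} + v_{5} = v_{2} + v_{4}  ⇒ sig = ⟨3 | 1 1⟩
  • {1,3,7}:  v_{1} + v_{3} + v_{7} = v_{2} + v_{8}  ⇒ sig = ⟨3 | 1 1⟩
  • {2,6,7}:  v_{2} + v_{6} + v_{7} = v_{0} + v_{3}  ⇒ sig = ⟨3 | 1 1⟩
  • {0,5,6}:  v_{0} + v_{5} + v_{6} = v_{2} + 2·v_{4}  ⇒ sig = ⟨3 | 1 2⟩
  • {2,6,8}:  v_{2} + v_{6} + v_{8} = 2·v_{3}  ⇒ sig = ⟨3 | 2⟩

Hence PRS(X_Σ) =
[⟨2 | 1⟩, ⟨2 | 1⟩, ⟨2 | 1 1⟩, ⟨2 | 1 1⟩, ⟨2 | 1 2⟩, ⟨3 | 0⟩, ⟨3 | 1⟩, ⟨3 | 1⟩, ⟨3 | 1⟩, ⟨3 | 1⟩, ⟨3 | 1 1⟩, ⟨3 | 1 1⟩, ⟨3 | 1 1⟩, ⟨3 | 1 2⟩, ⟨3 | 2⟩]


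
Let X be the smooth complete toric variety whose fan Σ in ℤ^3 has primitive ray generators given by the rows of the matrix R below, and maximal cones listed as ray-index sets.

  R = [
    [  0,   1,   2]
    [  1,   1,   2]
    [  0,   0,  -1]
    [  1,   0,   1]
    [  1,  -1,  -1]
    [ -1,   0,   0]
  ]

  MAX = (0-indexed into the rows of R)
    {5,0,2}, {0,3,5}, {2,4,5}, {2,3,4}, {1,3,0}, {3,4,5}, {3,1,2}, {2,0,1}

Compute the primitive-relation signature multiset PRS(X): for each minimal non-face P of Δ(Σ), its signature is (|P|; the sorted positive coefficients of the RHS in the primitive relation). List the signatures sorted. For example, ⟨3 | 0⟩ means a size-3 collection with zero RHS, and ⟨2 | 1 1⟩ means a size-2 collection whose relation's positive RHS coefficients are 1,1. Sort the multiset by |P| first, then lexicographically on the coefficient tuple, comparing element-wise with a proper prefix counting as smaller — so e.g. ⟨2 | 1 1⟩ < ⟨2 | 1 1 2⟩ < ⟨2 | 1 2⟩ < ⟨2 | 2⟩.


Primitive collections (5):

  P={0,4}:  v_{0} + v_{4} = v_{3}  →  sig = ⟨2 | 1⟩
  P={1,5}:  v_{1} + v_{5} = v_{0}  →  sig = ⟨2 | 1⟩
  P={1,4}:  v_{1} + v_{4} = v_{2} + 2·v_{3}  →  sig = ⟨2 | 1 2⟩
  P={2,3,5}:  v_{2} + v_{3} + v_{5} = 0  →  sig = ⟨3 | 0⟩
  P={0,2,3}:  v_{0} + v_{2} + v_{3} = v_{1}  →  sig = ⟨3 | 1⟩

Signatures (|P|; sorted positive RHS coefficients), sorted:
{ ⟨2 | 1⟩ ×2,  ⟨2 | 1 2⟩,  ⟨3 | 0⟩,  ⟨3 | 1⟩ }


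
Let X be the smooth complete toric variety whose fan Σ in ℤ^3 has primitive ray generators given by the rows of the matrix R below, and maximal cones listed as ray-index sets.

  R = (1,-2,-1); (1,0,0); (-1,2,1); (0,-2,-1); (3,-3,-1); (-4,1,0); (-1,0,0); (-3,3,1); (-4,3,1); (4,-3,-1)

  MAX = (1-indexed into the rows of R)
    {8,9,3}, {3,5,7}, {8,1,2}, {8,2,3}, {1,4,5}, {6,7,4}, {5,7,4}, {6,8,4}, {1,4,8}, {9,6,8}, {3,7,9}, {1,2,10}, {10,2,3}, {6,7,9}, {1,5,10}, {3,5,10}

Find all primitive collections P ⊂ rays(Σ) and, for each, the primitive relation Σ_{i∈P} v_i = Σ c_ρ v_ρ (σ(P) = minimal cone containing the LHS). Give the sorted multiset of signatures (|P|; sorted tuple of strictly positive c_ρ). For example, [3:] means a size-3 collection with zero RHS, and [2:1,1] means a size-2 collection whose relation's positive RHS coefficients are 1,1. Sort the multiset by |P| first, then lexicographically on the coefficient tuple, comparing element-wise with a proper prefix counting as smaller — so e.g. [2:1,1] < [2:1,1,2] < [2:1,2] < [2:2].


Primitive collections (21):

  P = {1,3}:  v_{1} + v_{3} = 0 ; sig = [2:]
  P = {2,7}:  v_{2} + v_{7} = 0 ; sig = [2:]
  P = {5,8}:  v_{5} + v_{8} = 0 ; sig = [2:]
  P = {9,10}:  v_{9} + v_{10} = 0 ; sig = [2:]
  P = {1,7}:  v_{1} + v_{7} = v_{4} ; sig = [2:1]
  P = {2,4}:  v_{2} + v_{4} = v_{1} ; sig = [2:1]
  P = {2,5}:  v_{2} + v_{5} = v_{10} ; sig = [2:1]
  P = {2,9}:  v_{2} + v_{9} = v_{8} ; sig = [2:1]
  P = {3,4}:  v_{3} + v_{4} = v_{7} ; sig = [2:1]
  P = {4,9}:  v_{4} + v_{9} = v_{6} ; sig = [2:1]
  P = {5,9}:  v_{5} + v_{9} = v_{7} ; sig = [2:1]
  P = {6,10}:  v_{6} + v_{10} = v_{4} ; sig = [2:1]
  P = {7,8}:  v_{7} + v_{8} = v_{9} ; sig = [2:1]
  P = {7,10}:  v_{7} + v_{10} = v_{5} ; sig = [2:1]
  P = {8,10}:  v_{8} + v_{10} = v_{2} ; sig = [2:1]
  P = {1,9}:  v_{1} + v_{9} = v_{4} + v_{8} ; sig = [2:1,1]
  P = {2,6}:  v_{2} + v_{6} = v_{4} + v_{8} ; sig = [2:1,1]
  P = {3,6}:  v_{3} + v_{6} = v_{7} + v_{9} ; sig = [2:1,1]
  P = {4,10}:  v_{4} + v_{10} = v_{1} + v_{5} ; sig = [2:1,1]
  P = {5,6}:  v_{5} + v_{6} = v_{4} + v_{7} ; sig = [2:1,1]
  P = {1,6}:  v_{1} + v_{6} = 2·v_{4} + v_{8} ; sig = [2:1,2]

Hence PRS(X_Σ) =
    |P|=2: 21 collections, coeffs (), (), (), (), (1), (1), (1), (1), (1), (1), (1), (1), (1), (1), (1), (1,1), (1,1), (1,1), (1,1), (1,1), (1,2)


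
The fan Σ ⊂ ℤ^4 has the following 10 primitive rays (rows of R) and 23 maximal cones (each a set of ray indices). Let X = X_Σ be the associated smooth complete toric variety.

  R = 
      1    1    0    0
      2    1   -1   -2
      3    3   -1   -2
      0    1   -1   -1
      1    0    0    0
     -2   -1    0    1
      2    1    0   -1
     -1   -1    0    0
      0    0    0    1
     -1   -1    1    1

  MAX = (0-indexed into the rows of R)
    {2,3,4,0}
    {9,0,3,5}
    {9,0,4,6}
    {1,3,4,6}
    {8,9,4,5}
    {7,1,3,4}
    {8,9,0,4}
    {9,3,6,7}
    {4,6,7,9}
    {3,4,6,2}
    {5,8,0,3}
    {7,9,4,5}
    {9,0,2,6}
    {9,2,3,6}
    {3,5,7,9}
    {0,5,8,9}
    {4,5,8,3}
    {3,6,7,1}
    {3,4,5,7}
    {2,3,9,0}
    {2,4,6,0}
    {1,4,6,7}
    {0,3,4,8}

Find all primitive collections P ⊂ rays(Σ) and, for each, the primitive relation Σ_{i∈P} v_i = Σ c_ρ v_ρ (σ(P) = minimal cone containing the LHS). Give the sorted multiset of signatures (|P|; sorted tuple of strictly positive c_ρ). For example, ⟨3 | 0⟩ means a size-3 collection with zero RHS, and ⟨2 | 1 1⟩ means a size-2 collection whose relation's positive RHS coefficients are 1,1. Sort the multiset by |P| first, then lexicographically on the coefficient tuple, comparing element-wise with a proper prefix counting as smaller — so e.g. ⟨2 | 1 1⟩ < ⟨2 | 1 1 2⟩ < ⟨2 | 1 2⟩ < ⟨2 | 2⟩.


Primitive collections (18):

  P={0,7}:  v_{0} + v_{7} = 0 ; sig = ⟨2 | 0⟩
  P={5,6}:  v_{5} + v_{6} = 0 ; sig = ⟨2 | 0⟩
  P={1,9}:  v_{1} + v_{9} = v_{6} + v_{7} ; sig = ⟨2 | 1 1⟩
  P={2,5}:  v_{2} + v_{5} = v_{0} + v_{3} ; sig = ⟨2 | 1 1⟩
  P={2,7}:  v_{2} + v_{7} = v_{3} + v_{6} ; sig = ⟨2 | 1 1⟩
  P={6,8}:  v_{6} + v_{8} = v_{0} + v_{4} ; sig = ⟨2 | 1 1⟩
  P={7,8}:  v_{7} + v_{8} = v_{4} + v_{5} ; sig = ⟨2 | 1 1⟩
  P={0,1}:  v_{0} + v_{1} = v_{3} + v_{4} + v_{6} ; sig = ⟨2 | 1 1 1⟩
  P={1,5}:  v_{1} + v_{5} = v_{3} + v_{4} + v_{7} ; sig = ⟨2 | 1 1 1⟩
  P={2,8}:  v_{2} + v_{8} = 2·v_{0} + v_{3} + v_{4} ; sig = ⟨2 | 1 1 2⟩
  P={1,8}:  v_{1} + v_{8} = v_{3} + 2·v_{4} ; sig = ⟨2 | 1 2⟩
  P={1,2}:  v_{1} + v_{2} = 2·v_{3} + v_{4} + 2·v_{6} ; sig = ⟨2 | 1 2 2⟩
  P={3,4,9}:  v_{3} + v_{4} + v_{9} = 0 ; sig = ⟨3 | 0⟩
  P={0,3,6}:  v_{0} + v_{3} + v_{6} = v_{2} ; sig = ⟨3 | 1⟩
  P={0,4,5}:  v_{0} + v_{4} + v_{5} = v_{8} ; sig = ⟨3 | 1⟩
  P={2,4,9}:  v_{2} + v_{4} + v_{9} = v_{0} + v_{6} ; sig = ⟨3 | 1 1⟩
  P={3,8,9}:  v_{3} + v_{8} + v_{9} = v_{0} + v_{5} ; sig = ⟨3 | 1 1⟩
  P={3,4,6,7}:  v_{3} + v_{4} + v_{6} + v_{7} = v_{1} ; sig = ⟨4 | 1⟩

so the primitive-relation signature multiset is
    ⟨2 | 0⟩
    ⟨2 | 0⟩
    ⟨2 | 1 1⟩
    ⟨2 | 1 1⟩
    ⟨2 | 1 1⟩
    ⟨2 | 1 1⟩
    ⟨2 | 1 1⟩
    ⟨2 | 1 1 1⟩
    ⟨2 | 1 1 1⟩
    ⟨2 | 1 1 2⟩
    ⟨2 | 1 2⟩
    ⟨2 | 1 2 2⟩
    ⟨3 | 0⟩
    ⟨3 | 1⟩
    ⟨3 | 1⟩
    ⟨3 | 1 1⟩
    ⟨3 | 1 1⟩
    ⟨4 | 1⟩


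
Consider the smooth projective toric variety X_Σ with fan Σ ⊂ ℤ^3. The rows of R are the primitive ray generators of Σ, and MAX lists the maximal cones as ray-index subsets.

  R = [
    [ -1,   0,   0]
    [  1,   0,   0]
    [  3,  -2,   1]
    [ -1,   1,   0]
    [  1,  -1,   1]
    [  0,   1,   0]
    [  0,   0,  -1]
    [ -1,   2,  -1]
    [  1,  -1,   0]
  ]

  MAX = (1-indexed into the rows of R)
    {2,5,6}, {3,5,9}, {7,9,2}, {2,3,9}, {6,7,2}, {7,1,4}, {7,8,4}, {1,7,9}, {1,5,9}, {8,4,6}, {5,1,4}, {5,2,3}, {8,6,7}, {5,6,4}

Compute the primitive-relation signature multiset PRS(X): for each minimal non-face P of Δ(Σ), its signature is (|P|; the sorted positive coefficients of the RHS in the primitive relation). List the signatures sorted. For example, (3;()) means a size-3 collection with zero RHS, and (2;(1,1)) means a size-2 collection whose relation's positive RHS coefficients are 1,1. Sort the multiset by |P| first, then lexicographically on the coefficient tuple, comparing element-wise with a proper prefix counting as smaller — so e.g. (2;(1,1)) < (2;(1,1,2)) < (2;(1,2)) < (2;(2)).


|primitive collections| = 17. Relations:

  P={1,2}:  v_{1} + v_{2} = 0  so sig = (2;())
  P={4,9}:  v_{4} + v_{9} = 0  so sig = (2;())
  P={1,6}:  v_{1} + v_{6} = v_{4}  so sig = (2;(1))
  P={2,4}:  v_{2} + v_{4} = v_{6}  so sig = (2;(1))
  P={5,7}:  v_{5} + v_{7} = v_{9}  so sig = (2;(1))
  P={5,8}:  v_{5} + v_{8} = v_{6}  so sig = (2;(1))
  P={6,9}:  v_{6} + v_{9} = v_{2}  so sig = (2;(1))
  P={1,3}:  v_{1} + v_{3} = v_{5} + v_{9}  so sig = (2;(1,1))
  P={3,4}:  v_{3} + v_{4} = v_{2} + v_{5}  so sig = (2;(1,1))
  P={8,9}:  v_{8} + v_{9} = v_{6} + v_{7}  so sig = (2;(1,1))
  P={1,8}:  v_{1} + v_{8} = 2·v_{4} + v_{7}  so sig = (2;(1,2))
  P={2,8}:  v_{2} + v_{8} = 2·v_{6} + v_{7}  so sig = (2;(1,2))
  P={3,6}:  v_{3} + v_{6} = 2·v_{2} + v_{5}  so sig = (2;(1,2))
  P={3,7}:  v_{3} + v_{7} = v_{2} + 2·v_{9}  so sig = (2;(1,2))
  P={3,8}:  v_{3} + v_{8} = 2·v_{2}  so sig = (2;(2))
  P={2,5,9}:  v_{2} + v_{5} + v_{9} = v_{3}  so sig = (3;(1))
  P={4,6,7}:  v_{4} + v_{6} + v_{7} = v_{8}  so sig = (3;(1))

Hence PRS(X_Σ) =
    (2;())
    (2;())
    (2;(1))
    (2;(1))
    (2;(1))
    (2;(1))
    (2;(1))
    (2;(1,1))
    (2;(1,1))
    (2;(1,1))
    (2;(1,2))
    (2;(1,2))
    (2;(1,2))
    (2;(1,2))
    (2;(2))
    (3;(1))
    (3;(1))


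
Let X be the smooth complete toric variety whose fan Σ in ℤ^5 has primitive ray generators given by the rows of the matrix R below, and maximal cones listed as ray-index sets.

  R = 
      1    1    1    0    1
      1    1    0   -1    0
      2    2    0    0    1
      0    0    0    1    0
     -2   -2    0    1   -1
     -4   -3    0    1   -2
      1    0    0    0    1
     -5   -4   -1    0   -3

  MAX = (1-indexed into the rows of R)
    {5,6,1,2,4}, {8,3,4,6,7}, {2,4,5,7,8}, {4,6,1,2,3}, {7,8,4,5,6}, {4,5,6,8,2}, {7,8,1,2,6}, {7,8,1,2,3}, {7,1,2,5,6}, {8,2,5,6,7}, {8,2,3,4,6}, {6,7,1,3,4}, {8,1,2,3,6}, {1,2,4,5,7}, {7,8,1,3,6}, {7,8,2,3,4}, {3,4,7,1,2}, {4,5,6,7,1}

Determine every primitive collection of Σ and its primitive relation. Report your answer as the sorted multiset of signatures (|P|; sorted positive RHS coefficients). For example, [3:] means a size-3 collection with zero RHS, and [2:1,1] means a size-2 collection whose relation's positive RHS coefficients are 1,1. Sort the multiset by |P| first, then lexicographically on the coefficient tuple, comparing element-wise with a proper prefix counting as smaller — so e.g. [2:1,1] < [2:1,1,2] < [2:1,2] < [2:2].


Minimal non-faces — 5 found among 8 rays, 18 max cones:

  {3,5}:  v_{3} + v_{5} = v_{4}  →  sig = [2:1]
  {1,4,8}:  v_{1} + v_{4} + v_{8} = v_{6}  →  sig = [3:1]
  {1,5,8}:  v_{1} + v_{5} + v_{8} = v_{2} + 2·v_{6} + v_{7}  →  sig = [3:1,1,2]
  {2,3,6,7}:  v_{2} + v_{3} + v_{6} + v_{7} = 0  →  sig = [4:]
  {2,4,6,7}:  v_{2} + v_{4} + v_{6} + v_{7} = v_{5}  →  sig = [4:1]

Sorted signature multiset PRS(X):
[[2:1], [3:1], [3:1,1,2], [4:], [4:1]]


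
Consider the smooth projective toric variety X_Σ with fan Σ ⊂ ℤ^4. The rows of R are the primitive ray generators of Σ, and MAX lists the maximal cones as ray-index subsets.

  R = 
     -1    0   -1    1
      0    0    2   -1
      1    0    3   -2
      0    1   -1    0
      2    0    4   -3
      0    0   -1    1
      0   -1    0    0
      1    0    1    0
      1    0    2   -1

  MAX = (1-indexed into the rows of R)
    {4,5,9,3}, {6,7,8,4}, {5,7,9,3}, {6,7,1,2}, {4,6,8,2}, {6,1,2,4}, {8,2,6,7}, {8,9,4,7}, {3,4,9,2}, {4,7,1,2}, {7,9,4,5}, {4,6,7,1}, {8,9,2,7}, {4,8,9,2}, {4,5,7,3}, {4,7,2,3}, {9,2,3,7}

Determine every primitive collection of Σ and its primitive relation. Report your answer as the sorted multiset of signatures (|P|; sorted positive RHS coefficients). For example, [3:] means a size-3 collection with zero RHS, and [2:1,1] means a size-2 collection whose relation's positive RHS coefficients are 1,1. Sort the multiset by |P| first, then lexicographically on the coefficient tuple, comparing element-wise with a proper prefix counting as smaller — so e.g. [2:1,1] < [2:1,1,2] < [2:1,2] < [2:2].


Minimal non-faces — 14 found among 9 rays, 17 max cones:

  P = {1,3}:  v_{1} + v_{3} = v_{2} ; sig = [2:1]
  P = {1,5}:  v_{1} + v_{5} = v_{3} ; sig = [2:1]
  P = {3,6}:  v_{3} + v_{6} = v_{9} ; sig = [2:1]
  P = {6,9}:  v_{6} + v_{9} = v_{8} ; sig = [2:1]
  P = {1,9}:  v_{1} + v_{9} = v_{2} + v_{6} ; sig = [2:1,1]
  P = {5,6}:  v_{5} + v_{6} = v_{4} + v_{7} + 2·v_{9} ; sig = [2:1,1,2]
  P = {5,8}:  v_{5} + v_{8} = v_{4} + v_{7} + 3·v_{9} ; sig = [2:1,1,3]
  P = {1,8}:  v_{1} + v_{8} = v_{2} + 2·v_{6} ; sig = [2:1,2]
  P = {2,5}:  v_{2} + v_{5} = 2·v_{3} ; sig = [2:2]
  P = {3,8}:  v_{3} + v_{8} = 2·v_{9} ; sig = [2:2]
  P = {2,4,6,7}:  v_{2} + v_{4} + v_{6} + v_{7} = 0 ; sig = [4:]
  P = {2,4,7,8}:  v_{2} + v_{4} + v_{7} + v_{8} = v_{9} ; sig = [4:1]
  P = {2,4,7,9}:  v_{2} + v_{4} + v_{7} + v_{9} = v_{3} ; sig = [4:1]
  P = {3,4,7,9}:  v_{3} + v_{4} + v_{7} + v_{9} = v_{5} ; sig = [4:1]

Hence PRS(X_Σ) =
[[2:1], [2:1], [2:1], [2:1], [2:1,1], [2:1,1,2], [2:1,1,3], [2:1,2], [2:2], [2:2], [4:], [4:1], [4:1], [4:1]]


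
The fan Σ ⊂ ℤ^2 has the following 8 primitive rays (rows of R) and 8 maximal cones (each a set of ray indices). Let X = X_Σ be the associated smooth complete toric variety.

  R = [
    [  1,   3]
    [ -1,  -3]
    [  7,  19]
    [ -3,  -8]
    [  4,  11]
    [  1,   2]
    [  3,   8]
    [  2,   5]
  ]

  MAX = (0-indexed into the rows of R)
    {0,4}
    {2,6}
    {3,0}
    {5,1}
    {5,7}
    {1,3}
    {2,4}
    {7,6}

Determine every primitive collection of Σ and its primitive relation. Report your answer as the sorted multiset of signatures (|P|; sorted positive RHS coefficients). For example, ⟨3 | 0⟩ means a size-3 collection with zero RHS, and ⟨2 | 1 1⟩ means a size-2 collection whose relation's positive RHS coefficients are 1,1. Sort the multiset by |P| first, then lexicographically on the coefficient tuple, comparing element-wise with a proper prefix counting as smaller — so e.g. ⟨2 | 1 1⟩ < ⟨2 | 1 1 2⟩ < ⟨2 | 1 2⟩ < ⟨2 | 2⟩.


The 20 primitive collections of Σ (r=8, n=2):

  {0,1}:  v_{0} + v_{1} = 0  ⇒ sig = ⟨2 | 0⟩
  {3,6}:  v_{3} + v_{6} = 0  ⇒ sig = ⟨2 | 0⟩
  {0,5}:  v_{0} + v_{5} = v_{7}  ⇒ sig = ⟨2 | 1⟩
  {0,6}:  v_{0} + v_{6} = v_{4}  ⇒ sig = ⟨2 | 1⟩
  {0,7}:  v_{0} + v_{7} = v_{6}  ⇒ sig = ⟨2 | 1⟩
  {1,4}:  v_{1} + v_{4} = v_{6}  ⇒ sig = ⟨2 | 1⟩
  {1,6}:  v_{1} + v_{6} = v_{7}  ⇒ sig = ⟨2 | 1⟩
  {1,7}:  v_{1} + v_{7} = v_{5}  ⇒ sig = ⟨2 | 1⟩
  {2,3}:  v_{2} + v_{3} = v_{4}  ⇒ sig = ⟨2 | 1⟩
  {3,4}:  v_{3} + v_{4} = v_{0}  ⇒ sig = ⟨2 | 1⟩
  {3,7}:  v_{3} + v_{7} = v_{1}  ⇒ sig = ⟨2 | 1⟩
  {4,6}:  v_{4} + v_{6} = v_{2}  ⇒ sig = ⟨2 | 1⟩
  {4,5}:  v_{4} + v_{5} = v_{6} + v_{7}  ⇒ sig = ⟨2 | 1 1⟩
  {2,5}:  v_{2} + v_{5} = 2·v_{6} + v_{7}  ⇒ sig = ⟨2 | 1 2⟩
  {0,2}:  v_{0} + v_{2} = 2·v_{4}  ⇒ sig = ⟨2 | 2⟩
  {1,2}:  v_{1} + v_{2} = 2·v_{6}  ⇒ sig = ⟨2 | 2⟩
  {3,5}:  v_{3} + v_{5} = 2·v_{1}  ⇒ sig = ⟨2 | 2⟩
  {4,7}:  v_{4} + v_{7} = 2·v_{6}  ⇒ sig = ⟨2 | 2⟩
  {5,6}:  v_{5} + v_{6} = 2·v_{7}  ⇒ sig = ⟨2 | 2⟩
  {2,7}:  v_{2} + v_{7} = 3·v_{6}  ⇒ sig = ⟨2 | 3⟩

Signatures (|P|; sorted positive RHS coefficients), sorted:
    |P|=2: 20 collections, coeffs (), (), (1), (1), (1), (1), (1), (1), (1), (1), (1), (1), (1,1), (1,2), (2), (2), (2), (2), (2), (3)


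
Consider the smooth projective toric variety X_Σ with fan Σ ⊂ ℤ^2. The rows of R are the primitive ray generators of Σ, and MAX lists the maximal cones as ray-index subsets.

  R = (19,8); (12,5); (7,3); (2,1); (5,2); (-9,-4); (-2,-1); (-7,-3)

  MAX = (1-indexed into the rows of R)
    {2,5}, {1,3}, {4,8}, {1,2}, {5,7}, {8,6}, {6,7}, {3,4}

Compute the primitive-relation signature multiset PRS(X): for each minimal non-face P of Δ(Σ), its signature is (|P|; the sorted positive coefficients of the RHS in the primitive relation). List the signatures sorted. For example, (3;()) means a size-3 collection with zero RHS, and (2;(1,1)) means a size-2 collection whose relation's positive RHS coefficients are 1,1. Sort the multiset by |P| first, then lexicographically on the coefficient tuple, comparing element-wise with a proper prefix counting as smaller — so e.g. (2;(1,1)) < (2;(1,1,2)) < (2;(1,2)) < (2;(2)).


20 collections generate NE(X_Σ); each relation:

  {3,8}:  v_{3} + v_{8} = 0  so sig = (2;())
  {4,7}:  v_{4} + v_{7} = 0  so sig = (2;())
  {1,8}:  v_{1} + v_{8} = v_{2}  so sig = (2;(1))
  {2,3}:  v_{2} + v_{3} = v_{1}  so sig = (2;(1))
  {2,8}:  v_{2} + v_{8} = v_{5}  so sig = (2;(1))
  {3,5}:  v_{3} + v_{5} = v_{2}  so sig = (2;(1))
  {3,6}:  v_{3} + v_{6} = v_{7}  so sig = (2;(1))
  {3,7}:  v_{3} + v_{7} = v_{5}  so sig = (2;(1))
  {4,5}:  v_{4} + v_{5} = v_{3}  so sig = (2;(1))
  {4,6}:  v_{4} + v_{6} = v_{8}  so sig = (2;(1))
  {5,8}:  v_{5} + v_{8} = v_{7}  so sig = (2;(1))
  {7,8}:  v_{7} + v_{8} = v_{6}  so sig = (2;(1))
  {1,7}:  v_{1} + v_{7} = v_{2} + v_{5}  so sig = (2;(1,1))
  {2,6}:  v_{2} + v_{6} = v_{5} + v_{7}  so sig = (2;(1,1))
  {1,5}:  v_{1} + v_{5} = 2·v_{2}  so sig = (2;(2))
  {1,6}:  v_{1} + v_{6} = 2·v_{5}  so sig = (2;(2))
  {2,4}:  v_{2} + v_{4} = 2·v_{3}  so sig = (2;(2))
  {2,7}:  v_{2} + v_{7} = 2·v_{5}  so sig = (2;(2))
  {5,6}:  v_{5} + v_{6} = 2·v_{7}  so sig = (2;(2))
  {1,4}:  v_{1} + v_{4} = 3·v_{3}  so sig = (2;(3))

Signatures (|P|; sorted positive RHS coefficients), sorted:
    |P|=2: 20 collections, coeffs (), (), (1), (1), (1), (1), (1), (1), (1), (1), (1), (1), (1,1), (1,1), (2), (2), (2), (2), (2), (3)


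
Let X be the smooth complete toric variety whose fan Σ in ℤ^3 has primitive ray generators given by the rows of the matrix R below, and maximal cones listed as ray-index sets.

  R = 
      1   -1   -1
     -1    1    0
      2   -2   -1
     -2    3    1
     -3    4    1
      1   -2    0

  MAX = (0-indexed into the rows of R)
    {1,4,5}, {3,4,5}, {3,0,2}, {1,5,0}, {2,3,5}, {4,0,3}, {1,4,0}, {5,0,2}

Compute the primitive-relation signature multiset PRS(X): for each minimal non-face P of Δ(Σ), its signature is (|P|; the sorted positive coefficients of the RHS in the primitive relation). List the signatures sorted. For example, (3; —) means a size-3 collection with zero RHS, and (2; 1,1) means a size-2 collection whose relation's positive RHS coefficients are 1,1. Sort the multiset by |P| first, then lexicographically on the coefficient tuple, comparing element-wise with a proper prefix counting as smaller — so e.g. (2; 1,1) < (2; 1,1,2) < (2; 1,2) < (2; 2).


|primitive collections| = 5. Relations:

  {1,2}:  v_{1} + v_{2} = v_{0}  ⇒ sig = (2; 1)
  {1,3}:  v_{1} + v_{3} = v_{4}  ⇒ sig = (2; 1)
  {2,4}:  v_{2} + v_{4} = v_{0} + v_{3}  ⇒ sig = (2; 1,1)
  {0,3,5}:  v_{0} + v_{3} + v_{5} = 0  ⇒ sig = (3; —)
  {0,4,5}:  v_{0} + v_{4} + v_{5} = v_{1}  ⇒ sig = (3; 1)

Signatures (|P|; sorted positive RHS coefficients), sorted:
[(2; 1), (2; 1), (2; 1,1), (3; —), (3; 1)]


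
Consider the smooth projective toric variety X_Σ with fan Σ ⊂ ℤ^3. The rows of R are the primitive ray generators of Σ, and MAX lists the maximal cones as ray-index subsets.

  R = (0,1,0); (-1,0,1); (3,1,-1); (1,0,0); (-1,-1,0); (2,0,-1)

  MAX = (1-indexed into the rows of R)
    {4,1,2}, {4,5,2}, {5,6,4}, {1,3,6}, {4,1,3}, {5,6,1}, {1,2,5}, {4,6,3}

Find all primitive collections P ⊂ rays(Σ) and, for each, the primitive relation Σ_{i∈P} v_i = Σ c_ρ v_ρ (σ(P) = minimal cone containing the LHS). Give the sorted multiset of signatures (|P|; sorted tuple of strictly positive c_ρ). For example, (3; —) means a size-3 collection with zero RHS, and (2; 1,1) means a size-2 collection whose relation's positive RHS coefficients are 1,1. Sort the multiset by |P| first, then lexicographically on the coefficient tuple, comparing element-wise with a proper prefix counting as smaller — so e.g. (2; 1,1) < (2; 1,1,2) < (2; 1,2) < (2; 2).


Σ has 5 primitive collections:

  • {2,6}:  v_{2} + v_{6} = v_{4} ; sig = (2; 1)
  • {3,5}:  v_{3} + v_{5} = v_{6} ; sig = (2; 1)
  • {2,3}:  v_{2} + v_{3} = v_{1} + 2·v_{4} ; sig = (2; 1,2)
  • {1,4,5}:  v_{1} + v_{4} + v_{5} = 0 ; sig = (3; —)
  • {1,4,6}:  v_{1} + v_{4} + v_{6} = v_{3} ; sig = (3; 1)

Signatures (|P|; sorted positive RHS coefficients), sorted:
[(2; 1), (2; 1), (2; 1,2), (3; —), (3; 1)]
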